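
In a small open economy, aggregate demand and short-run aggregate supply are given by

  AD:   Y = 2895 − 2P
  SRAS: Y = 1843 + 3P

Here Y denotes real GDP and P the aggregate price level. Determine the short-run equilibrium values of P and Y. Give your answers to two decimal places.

Set AD = SRAS: 2895 − 2P = 1843 + 3P, so 1052 = 5P and P = 210.40.
Substituting into AD, Y = 2895 − 2P = 2474.20.

P = 210.40, Y = 2474.20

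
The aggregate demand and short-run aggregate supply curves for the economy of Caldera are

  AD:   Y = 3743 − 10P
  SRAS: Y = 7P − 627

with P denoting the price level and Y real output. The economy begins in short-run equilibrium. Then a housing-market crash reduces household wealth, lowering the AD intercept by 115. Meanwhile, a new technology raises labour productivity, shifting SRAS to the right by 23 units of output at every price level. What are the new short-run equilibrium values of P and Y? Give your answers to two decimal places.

P = 248.94, Y = 1138.59

After both shocks: AD is Y = 3628 − 10P and SRAS is Y = 7P − 604.
Setting them equal: 4232 = 17P, so P = 248.94.
Substituting into AD, Y = 1138.59.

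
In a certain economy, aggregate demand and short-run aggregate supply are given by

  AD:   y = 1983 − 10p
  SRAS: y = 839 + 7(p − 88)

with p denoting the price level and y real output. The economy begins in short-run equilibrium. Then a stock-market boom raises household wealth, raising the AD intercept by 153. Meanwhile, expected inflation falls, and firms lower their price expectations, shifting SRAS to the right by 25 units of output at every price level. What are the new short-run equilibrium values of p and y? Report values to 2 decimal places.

After both shocks: AD is y = 2136 − 10p and SRAS is y = 248 + 7p.
Setting them equal: 1888 = 17p, so p = 111.06.
Substituting into AD, y = 1025.41.

p = 111.06, y = 1025.41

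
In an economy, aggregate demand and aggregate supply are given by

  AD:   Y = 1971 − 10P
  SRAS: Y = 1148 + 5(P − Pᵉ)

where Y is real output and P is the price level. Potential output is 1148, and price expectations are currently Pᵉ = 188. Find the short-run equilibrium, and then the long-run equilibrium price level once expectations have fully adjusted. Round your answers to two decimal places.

Short run: P = 117.53, Y = 795.67. Long run: P = 82.30.

Short run: with Pᵉ = 188, SRAS is Y = 208 + 5P. Setting AD = SRAS gives 1763 = 15P, so P = 117.53 and Y = 1971 − 10P = 795.67.
Output 795.67 is below potential 1148, so over time expected prices fall and SRAS shifts right until Y returns to 1148.
Long run: Y = 1148 on the AD curve gives 1148 = 1971 − 10P, so P = 82.30.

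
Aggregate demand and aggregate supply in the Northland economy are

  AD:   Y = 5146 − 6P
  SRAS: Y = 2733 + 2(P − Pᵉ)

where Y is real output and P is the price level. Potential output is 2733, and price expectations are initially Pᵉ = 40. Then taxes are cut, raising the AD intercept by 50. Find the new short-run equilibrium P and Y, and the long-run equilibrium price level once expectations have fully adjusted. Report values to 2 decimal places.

Short run: P = 317.88, Y = 3288.75. Long run: P = 410.50.

AD shifts right: new AD is Y = 5196 − 6P. With Pᵉ = 40, SRAS is Y = 2653 + 2P.
Short run: 5196 − 6P = 2653 + 2P gives 2543 = 8P, so P = 317.88 and Y = 5196 − 6P = 3288.75.
Y = 3288.75 is above potential 2733; expectations adjust and SRAS shifts left until Y = 2733.
Long run: on the new AD curve, 2733 = 5196 − 6P gives P = 410.50.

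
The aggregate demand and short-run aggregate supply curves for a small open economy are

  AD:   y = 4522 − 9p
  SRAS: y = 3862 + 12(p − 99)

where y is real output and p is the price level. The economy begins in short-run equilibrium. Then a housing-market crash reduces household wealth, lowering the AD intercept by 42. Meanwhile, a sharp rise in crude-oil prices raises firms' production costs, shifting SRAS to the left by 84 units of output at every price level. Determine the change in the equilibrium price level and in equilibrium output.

After both shocks: AD is y = 4480 − 9p and SRAS is y = 2590 + 12p.
Setting them equal: 1890 = 21p, so p = 90.
y = 4480 − 9·90 = 3670.
Initially p = 88, y = 3730, so Δp = +2 and Δy = -60.

Δp = +2, Δy = -60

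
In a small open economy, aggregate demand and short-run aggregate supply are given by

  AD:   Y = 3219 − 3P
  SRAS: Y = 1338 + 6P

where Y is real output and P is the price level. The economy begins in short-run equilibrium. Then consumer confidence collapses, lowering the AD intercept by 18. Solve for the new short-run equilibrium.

P = 207, Y = 2580

This is a negative demand shock: AD shifts left.
New AD: Y = 3201 − 3P.
Set AD = SRAS: 3201 − 3P = 1338 + 6P, so 1863 = 9P and P = 207.
Y = 3201 − 3·207 = 2580.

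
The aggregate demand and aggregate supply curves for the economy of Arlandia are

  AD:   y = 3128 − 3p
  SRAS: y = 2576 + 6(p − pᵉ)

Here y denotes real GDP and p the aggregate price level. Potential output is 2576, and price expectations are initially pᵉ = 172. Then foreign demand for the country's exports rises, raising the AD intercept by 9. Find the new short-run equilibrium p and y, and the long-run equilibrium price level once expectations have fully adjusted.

Short run: p = 177, y = 2606. Long run: p = 187.

AD shifts right: new AD is y = 3137 − 3p. With pᵉ = 172, SRAS is y = 1544 + 6p.
Short run: 3137 − 3p = 1544 + 6p gives 1593 = 9p, so p = 177 and y = 3137 − 3·177 = 2606.
y = 2606 is above potential 2576; expectations adjust and SRAS shifts left until y = 2576.
Long run: on the new AD curve, 2576 = 3137 − 3p gives p = 187.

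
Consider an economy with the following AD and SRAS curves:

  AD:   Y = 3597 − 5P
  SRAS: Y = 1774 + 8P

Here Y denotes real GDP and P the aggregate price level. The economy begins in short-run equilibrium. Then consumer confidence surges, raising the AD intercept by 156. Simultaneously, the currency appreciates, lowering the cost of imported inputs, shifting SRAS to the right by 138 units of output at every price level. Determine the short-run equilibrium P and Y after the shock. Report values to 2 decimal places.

P = 141.62, Y = 3044.92

After both shocks: AD is Y = 3753 − 5P and SRAS is Y = 1912 + 8P.
Setting them equal: 1841 = 13P, so P = 141.62.
Substituting into AD, Y = 3044.92.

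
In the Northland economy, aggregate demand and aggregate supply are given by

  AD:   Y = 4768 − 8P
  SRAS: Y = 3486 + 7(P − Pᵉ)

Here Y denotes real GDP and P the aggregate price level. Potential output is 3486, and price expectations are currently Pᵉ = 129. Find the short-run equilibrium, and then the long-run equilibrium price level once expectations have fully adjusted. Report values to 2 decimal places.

Short run: P = 145.67, Y = 3602.67. Long run: P = 160.25.

Short run: with Pᵉ = 129, SRAS is Y = 2583 + 7P. Setting AD = SRAS gives 2185 = 15P, so P = 145.67 and Y = 4768 − 8P = 3602.67.
Output 3602.67 is above potential 3486, so over time expected prices rise and SRAS shifts left until Y returns to 3486.
Long run: Y = 3486 on the AD curve gives 3486 = 4768 − 8P, so P = 160.25.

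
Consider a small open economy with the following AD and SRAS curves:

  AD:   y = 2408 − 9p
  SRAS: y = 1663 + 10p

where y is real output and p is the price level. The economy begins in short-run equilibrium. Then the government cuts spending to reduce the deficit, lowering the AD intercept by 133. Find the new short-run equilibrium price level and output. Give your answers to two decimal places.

p = 32.21, y = 1985.11

This is a negative demand shock: AD shifts left.
New AD: y = 2275 − 9p.
Set AD = SRAS: 2275 − 9p = 1663 + 10p, so 612 = 19p and p = 32.21.
Substituting into AD, y = 1985.11.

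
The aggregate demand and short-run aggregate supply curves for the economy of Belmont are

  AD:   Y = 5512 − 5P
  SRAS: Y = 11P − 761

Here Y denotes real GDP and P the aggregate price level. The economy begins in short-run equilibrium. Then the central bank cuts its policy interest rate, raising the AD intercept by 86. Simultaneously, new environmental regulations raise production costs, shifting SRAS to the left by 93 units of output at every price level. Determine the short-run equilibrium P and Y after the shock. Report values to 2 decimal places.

After both shocks: AD is Y = 5598 − 5P and SRAS is Y = 11P − 854.
Setting them equal: 6452 = 16P, so P = 403.25.
Substituting into AD, Y = 3581.75.

P = 403.25, Y = 3581.75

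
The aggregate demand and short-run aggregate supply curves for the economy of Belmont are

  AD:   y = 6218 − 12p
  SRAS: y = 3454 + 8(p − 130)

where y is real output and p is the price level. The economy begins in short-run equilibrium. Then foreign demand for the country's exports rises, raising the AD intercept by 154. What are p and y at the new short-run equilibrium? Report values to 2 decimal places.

p = 197.90, y = 3997.20

This is a positive demand shock: AD shifts right.
New AD: y = 6372 − 12p.
SRAS can be written y = 2414 + 8p.
Set AD = SRAS: 6372 − 12p = 2414 + 8p, so 3958 = 20p and p = 197.90.
Substituting into AD, y = 3997.20.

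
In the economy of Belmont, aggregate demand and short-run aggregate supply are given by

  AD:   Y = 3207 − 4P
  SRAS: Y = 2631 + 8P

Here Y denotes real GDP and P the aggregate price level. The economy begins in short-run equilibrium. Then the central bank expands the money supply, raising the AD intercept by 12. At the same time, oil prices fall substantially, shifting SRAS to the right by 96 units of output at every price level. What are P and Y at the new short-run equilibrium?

After both shocks: AD is Y = 3219 − 4P and SRAS is Y = 2727 + 8P.
Setting them equal: 492 = 12P, so P = 41.
Y = 3219 − 4·41 = 3055.

P = 41, Y = 3055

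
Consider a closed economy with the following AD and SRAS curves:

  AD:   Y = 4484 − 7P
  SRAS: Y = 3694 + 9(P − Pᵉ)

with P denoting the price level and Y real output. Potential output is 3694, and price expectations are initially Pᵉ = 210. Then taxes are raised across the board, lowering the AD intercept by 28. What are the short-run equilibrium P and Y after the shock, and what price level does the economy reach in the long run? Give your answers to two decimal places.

Short run: P = 165.75, Y = 3295.75. Long run: P = 108.86.

AD shifts left: new AD is Y = 4456 − 7P. With Pᵉ = 210, SRAS is Y = 1804 + 9P.
Short run: 4456 − 7P = 1804 + 9P gives 2652 = 16P, so P = 165.75 and Y = 4456 − 7P = 3295.75.
Y = 3295.75 is below potential 3694; expectations adjust and SRAS shifts right until Y = 3694.
Long run: on the new AD curve, 3694 = 4456 − 7P gives P = 108.86.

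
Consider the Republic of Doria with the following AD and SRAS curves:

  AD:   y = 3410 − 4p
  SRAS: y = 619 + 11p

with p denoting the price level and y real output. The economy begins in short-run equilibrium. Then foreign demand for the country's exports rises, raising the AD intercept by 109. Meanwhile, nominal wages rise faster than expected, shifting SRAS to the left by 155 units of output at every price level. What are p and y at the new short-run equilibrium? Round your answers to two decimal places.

p = 203.67, y = 2704.33

After both shocks: AD is y = 3519 − 4p and SRAS is y = 464 + 11p.
Setting them equal: 3055 = 15p, so p = 203.67.
Substituting into AD, y = 2704.33.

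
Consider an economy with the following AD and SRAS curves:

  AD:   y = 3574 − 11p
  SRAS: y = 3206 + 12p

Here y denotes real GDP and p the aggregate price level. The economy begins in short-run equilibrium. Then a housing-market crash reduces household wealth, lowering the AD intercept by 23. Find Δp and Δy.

Δp = -1, Δy = -12

This is a negative demand shock: AD shifts left.
New AD: y = 3551 − 11p.
Set AD = SRAS: 3551 − 11p = 3206 + 12p, so 345 = 23p and p = 15.
y = 3551 − 11·15 = 3386.
Initially p = 16, y = 3398, so Δp = -1 and Δy = -12.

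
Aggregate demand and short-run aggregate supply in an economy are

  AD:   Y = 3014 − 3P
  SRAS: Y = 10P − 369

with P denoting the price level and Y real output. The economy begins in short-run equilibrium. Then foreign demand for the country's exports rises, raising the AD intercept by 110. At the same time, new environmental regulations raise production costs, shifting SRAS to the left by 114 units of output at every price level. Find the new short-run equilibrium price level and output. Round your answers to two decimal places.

After both shocks: AD is Y = 3124 − 3P and SRAS is Y = 10P − 483.
Setting them equal: 3607 = 13P, so P = 277.46.
Substituting into AD, Y = 2291.62.

P = 277.46, Y = 2291.62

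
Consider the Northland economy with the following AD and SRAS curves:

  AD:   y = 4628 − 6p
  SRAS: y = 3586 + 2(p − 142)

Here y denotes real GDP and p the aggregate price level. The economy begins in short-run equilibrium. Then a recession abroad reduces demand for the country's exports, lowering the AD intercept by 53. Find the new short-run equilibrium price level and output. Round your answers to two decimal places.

This is a negative demand shock: AD shifts left.
New AD: y = 4575 − 6p.
SRAS can be written y = 3302 + 2p.
Set AD = SRAS: 4575 − 6p = 3302 + 2p, so 1273 = 8p and p = 159.13.
Substituting into AD, y = 3620.25.

p = 159.13, y = 3620.25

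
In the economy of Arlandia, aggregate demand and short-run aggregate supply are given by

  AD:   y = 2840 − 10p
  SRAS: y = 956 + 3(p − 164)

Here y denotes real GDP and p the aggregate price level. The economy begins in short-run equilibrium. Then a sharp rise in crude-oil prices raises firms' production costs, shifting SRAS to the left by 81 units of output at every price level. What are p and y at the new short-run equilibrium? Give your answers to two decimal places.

This is a negative supply shock: SRAS shifts left.
New SRAS: y = 383 + 3p.
Set AD = SRAS: 2840 − 10p = 383 + 3p, so 2457 = 13p and p = 189.00.
Substituting into AD, y = 950.00.

p = 189.00, y = 950.00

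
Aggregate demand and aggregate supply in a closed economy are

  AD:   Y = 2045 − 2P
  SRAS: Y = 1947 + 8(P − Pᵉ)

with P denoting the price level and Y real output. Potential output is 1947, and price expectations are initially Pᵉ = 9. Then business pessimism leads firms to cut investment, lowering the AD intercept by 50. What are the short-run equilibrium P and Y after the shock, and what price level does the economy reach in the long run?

AD shifts left: new AD is Y = 1995 − 2P. With Pᵉ = 9, SRAS is Y = 1875 + 8P.
Short run: 1995 − 2P = 1875 + 8P gives 120 = 10P, so P = 12 and Y = 1995 − 2·12 = 1971.
Y = 1971 is above potential 1947; expectations adjust and SRAS shifts left until Y = 1947.
Long run: on the new AD curve, 1947 = 1995 − 2P gives P = 24.

Short run: P = 12, Y = 1971. Long run: P = 24.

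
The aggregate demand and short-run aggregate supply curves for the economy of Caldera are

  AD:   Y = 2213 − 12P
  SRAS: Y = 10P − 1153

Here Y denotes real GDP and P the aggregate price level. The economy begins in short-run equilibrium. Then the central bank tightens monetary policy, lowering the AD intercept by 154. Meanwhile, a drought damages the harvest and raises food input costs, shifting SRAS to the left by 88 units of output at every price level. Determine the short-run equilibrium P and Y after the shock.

After both shocks: AD is Y = 2059 − 12P and SRAS is Y = 10P − 1241.
Setting them equal: 3300 = 22P, so P = 150.
Y = 2059 − 12·150 = 259.

P = 150, Y = 259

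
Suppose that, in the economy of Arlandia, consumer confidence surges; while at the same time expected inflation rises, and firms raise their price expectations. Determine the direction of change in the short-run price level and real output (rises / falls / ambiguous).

Price level: rises; output: ambiguous

The first event is a positive demand shock: AD shifts right, which by itself pushes P up and Y up.
The second is an adverse supply shock: SRAS shifts left, which by itself pushes P up and Y down.
Both shocks push P up, so P rises. The two shocks push Y in opposite directions, so the effect on Y is ambiguous.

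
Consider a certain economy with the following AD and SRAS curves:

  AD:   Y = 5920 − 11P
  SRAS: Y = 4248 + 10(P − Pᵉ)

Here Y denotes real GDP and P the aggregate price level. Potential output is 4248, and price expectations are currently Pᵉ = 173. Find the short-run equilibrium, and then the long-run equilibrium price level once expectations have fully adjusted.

Short run: with Pᵉ = 173, SRAS is Y = 2518 + 10P. Setting AD = SRAS gives 3402 = 21P, so P = 162 and Y = 5920 − 11·162 = 4138.
Output 4138 is below potential 4248, so over time expected prices fall and SRAS shifts right until Y returns to 4248.
Long run: Y = 4248 on the AD curve gives 4248 = 5920 − 11P, so P = 152.

Short run: P = 162, Y = 4138. Long run: P = 152.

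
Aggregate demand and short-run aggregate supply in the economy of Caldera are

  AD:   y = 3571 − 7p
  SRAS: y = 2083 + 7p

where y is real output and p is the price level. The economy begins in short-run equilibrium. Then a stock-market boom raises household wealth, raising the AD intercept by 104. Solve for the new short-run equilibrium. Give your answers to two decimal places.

This is a positive demand shock: AD shifts right.
New AD: y = 3675 − 7p.
Set AD = SRAS: 3675 − 7p = 2083 + 7p, so 1592 = 14p and p = 113.71.
Substituting into AD, y = 2879.00.

p = 113.71, y = 2879.00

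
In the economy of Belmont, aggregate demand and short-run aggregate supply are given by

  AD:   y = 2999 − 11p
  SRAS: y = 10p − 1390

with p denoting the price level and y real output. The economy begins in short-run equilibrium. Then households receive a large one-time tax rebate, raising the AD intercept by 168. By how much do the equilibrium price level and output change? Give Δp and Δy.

Δp = +8, Δy = +80

This is a positive demand shock: AD shifts right.
New AD: y = 3167 − 11p.
Set AD = SRAS: 3167 − 11p = 10p − 1390, so 4557 = 21p and p = 217.
y = 3167 − 11·217 = 780.
Initially p = 209, y = 700, so Δp = +8 and Δy = +80.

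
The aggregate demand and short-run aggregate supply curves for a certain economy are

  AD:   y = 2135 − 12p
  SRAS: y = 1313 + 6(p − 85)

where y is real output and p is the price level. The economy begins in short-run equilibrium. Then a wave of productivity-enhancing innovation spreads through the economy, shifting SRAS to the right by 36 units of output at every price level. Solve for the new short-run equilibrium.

This is a positive supply shock: SRAS shifts right.
New SRAS: y = 839 + 6p.
Set AD = SRAS: 2135 − 12p = 839 + 6p, so 1296 = 18p and p = 72.
y = 2135 − 12·72 = 1271.

p = 72, y = 1271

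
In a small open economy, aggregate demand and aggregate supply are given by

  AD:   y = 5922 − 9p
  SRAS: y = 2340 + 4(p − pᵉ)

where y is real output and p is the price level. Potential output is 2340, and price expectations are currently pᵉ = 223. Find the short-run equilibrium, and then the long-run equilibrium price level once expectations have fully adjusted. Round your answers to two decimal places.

Short run: p = 344.15, y = 2824.62. Long run: p = 398.00.

Short run: with pᵉ = 223, SRAS is y = 1448 + 4p. Setting AD = SRAS gives 4474 = 13p, so p = 344.15 and y = 5922 − 9p = 2824.62.
Output 2824.62 is above potential 2340, so over time expected prices rise and SRAS shifts left until y returns to 2340.
Long run: y = 2340 on the AD curve gives 2340 = 5922 − 9p, so p = 398.00.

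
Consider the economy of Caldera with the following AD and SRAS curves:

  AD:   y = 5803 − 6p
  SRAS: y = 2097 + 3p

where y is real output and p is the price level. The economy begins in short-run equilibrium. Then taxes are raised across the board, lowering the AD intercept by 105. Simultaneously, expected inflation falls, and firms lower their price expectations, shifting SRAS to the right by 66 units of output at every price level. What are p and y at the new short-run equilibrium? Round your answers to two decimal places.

p = 392.78, y = 3341.33

After both shocks: AD is y = 5698 − 6p and SRAS is y = 2163 + 3p.
Setting them equal: 3535 = 9p, so p = 392.78.
Substituting into AD, y = 3341.33.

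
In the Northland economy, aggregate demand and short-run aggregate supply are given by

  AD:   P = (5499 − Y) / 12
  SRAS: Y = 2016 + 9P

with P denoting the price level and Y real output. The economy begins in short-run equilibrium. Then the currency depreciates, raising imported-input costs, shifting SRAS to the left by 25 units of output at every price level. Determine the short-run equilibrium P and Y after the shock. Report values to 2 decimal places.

This is a negative supply shock: SRAS shifts left.
New SRAS: Y = 1991 + 9P.
Set AD = SRAS: 5499 − 12P = 1991 + 9P, so 3508 = 21P and P = 167.05.
Substituting into AD, Y = 3494.43.

P = 167.05, Y = 3494.43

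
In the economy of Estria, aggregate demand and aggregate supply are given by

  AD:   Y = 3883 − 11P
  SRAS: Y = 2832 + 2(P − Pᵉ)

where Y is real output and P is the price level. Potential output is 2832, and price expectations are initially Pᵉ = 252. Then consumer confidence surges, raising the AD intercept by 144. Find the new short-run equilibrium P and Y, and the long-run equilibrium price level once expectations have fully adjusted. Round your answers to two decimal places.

AD shifts right: new AD is Y = 4027 − 11P. With Pᵉ = 252, SRAS is Y = 2328 + 2P.
Short run: 4027 − 11P = 2328 + 2P gives 1699 = 13P, so P = 130.69 and Y = 4027 − 11P = 2589.38.
Y = 2589.38 is below potential 2832; expectations adjust and SRAS shifts right until Y = 2832.
Long run: on the new AD curve, 2832 = 4027 − 11P gives P = 108.64.

Short run: P = 130.69, Y = 2589.38. Long run: P = 108.64.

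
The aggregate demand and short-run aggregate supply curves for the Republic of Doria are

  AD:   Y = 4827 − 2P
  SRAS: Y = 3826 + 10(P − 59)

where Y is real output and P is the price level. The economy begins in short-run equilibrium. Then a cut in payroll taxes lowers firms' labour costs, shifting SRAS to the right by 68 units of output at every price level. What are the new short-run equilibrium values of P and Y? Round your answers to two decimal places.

P = 126.92, Y = 4573.17

This is a positive supply shock: SRAS shifts right.
New SRAS: Y = 3304 + 10P.
Set AD = SRAS: 4827 − 2P = 3304 + 10P, so 1523 = 12P and P = 126.92.
Substituting into AD, Y = 4573.17.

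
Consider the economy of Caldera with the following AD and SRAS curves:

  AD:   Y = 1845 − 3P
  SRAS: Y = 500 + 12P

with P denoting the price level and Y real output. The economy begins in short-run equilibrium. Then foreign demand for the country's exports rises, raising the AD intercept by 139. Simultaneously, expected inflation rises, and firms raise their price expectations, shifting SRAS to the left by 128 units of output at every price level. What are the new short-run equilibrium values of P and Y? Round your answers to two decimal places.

P = 107.47, Y = 1661.60

After both shocks: AD is Y = 1984 − 3P and SRAS is Y = 372 + 12P.
Setting them equal: 1612 = 15P, so P = 107.47.
Substituting into AD, Y = 1661.60.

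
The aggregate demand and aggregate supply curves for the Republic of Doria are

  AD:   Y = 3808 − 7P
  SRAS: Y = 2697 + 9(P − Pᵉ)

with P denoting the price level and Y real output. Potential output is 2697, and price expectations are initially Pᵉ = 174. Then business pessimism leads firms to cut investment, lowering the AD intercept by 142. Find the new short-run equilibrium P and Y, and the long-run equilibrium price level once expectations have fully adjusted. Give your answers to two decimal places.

Short run: P = 158.44, Y = 2556.94. Long run: P = 138.43.

AD shifts left: new AD is Y = 3666 − 7P. With Pᵉ = 174, SRAS is Y = 1131 + 9P.
Short run: 3666 − 7P = 1131 + 9P gives 2535 = 16P, so P = 158.44 and Y = 3666 − 7P = 2556.94.
Y = 2556.94 is below potential 2697; expectations adjust and SRAS shifts right until Y = 2697.
Long run: on the new AD curve, 2697 = 3666 − 7P gives P = 138.43.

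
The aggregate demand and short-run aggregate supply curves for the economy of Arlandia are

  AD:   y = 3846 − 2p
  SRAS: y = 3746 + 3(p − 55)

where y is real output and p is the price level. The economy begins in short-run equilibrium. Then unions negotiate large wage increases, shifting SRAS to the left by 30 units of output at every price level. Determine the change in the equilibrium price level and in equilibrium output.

This is a negative supply shock: SRAS shifts left.
New SRAS: y = 3551 + 3p.
Set AD = SRAS: 3846 − 2p = 3551 + 3p, so 295 = 5p and p = 59.
y = 3846 − 2·59 = 3728.
Initially p = 53, y = 3740, so Δp = +6 and Δy = -12.

Δp = +6, Δy = -12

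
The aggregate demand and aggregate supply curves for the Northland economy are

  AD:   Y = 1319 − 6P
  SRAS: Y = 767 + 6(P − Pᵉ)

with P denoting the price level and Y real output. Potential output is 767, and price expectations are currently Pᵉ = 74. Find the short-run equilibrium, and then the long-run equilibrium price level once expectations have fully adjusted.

Short run: P = 83, Y = 821. Long run: P = 92.

Short run: with Pᵉ = 74, SRAS is Y = 323 + 6P. Setting AD = SRAS gives 996 = 12P, so P = 83 and Y = 1319 − 6·83 = 821.
Output 821 is above potential 767, so over time expected prices rise and SRAS shifts left until Y returns to 767.
Long run: Y = 767 on the AD curve gives 767 = 1319 − 6P, so P = 92.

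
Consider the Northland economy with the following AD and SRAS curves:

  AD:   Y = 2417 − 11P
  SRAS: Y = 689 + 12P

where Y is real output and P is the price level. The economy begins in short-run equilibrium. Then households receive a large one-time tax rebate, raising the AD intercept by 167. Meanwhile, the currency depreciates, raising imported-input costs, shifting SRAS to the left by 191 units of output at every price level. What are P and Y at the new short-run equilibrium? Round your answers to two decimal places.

P = 90.70, Y = 1586.35

After both shocks: AD is Y = 2584 − 11P and SRAS is Y = 498 + 12P.
Setting them equal: 2086 = 23P, so P = 90.70.
Substituting into AD, Y = 1586.35.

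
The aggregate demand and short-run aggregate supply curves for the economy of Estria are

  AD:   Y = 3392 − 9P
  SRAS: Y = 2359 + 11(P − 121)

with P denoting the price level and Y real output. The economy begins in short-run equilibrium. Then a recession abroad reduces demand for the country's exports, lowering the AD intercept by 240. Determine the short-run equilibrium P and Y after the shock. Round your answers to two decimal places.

This is a negative demand shock: AD shifts left.
New AD: Y = 3152 − 9P.
SRAS can be written Y = 1028 + 11P.
Set AD = SRAS: 3152 − 9P = 1028 + 11P, so 2124 = 20P and P = 106.20.
Substituting into AD, Y = 2196.20.

P = 106.20, Y = 2196.20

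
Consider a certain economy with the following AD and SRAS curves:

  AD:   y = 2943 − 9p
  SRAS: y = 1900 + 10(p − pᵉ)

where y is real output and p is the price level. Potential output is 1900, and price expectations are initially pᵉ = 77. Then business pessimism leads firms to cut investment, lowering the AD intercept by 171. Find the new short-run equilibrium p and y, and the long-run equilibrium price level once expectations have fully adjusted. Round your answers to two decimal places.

Short run: p = 86.42, y = 1994.21. Long run: p = 96.89.

AD shifts left: new AD is y = 2772 − 9p. With pᵉ = 77, SRAS is y = 1130 + 10p.
Short run: 2772 − 9p = 1130 + 10p gives 1642 = 19p, so p = 86.42 and y = 2772 − 9p = 1994.21.
y = 1994.21 is above potential 1900; expectations adjust and SRAS shifts left until y = 1900.
Long run: on the new AD curve, 1900 = 2772 − 9p gives p = 96.89.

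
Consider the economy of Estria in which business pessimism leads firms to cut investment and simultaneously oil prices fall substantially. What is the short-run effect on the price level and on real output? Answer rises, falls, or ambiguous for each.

The first event is a negative demand shock: AD shifts left, which by itself pushes P down and Y down.
The second is a favourable supply shock: SRAS shifts right, which by itself pushes P down and Y up.
Both shocks push P down, so P falls. The two shocks push Y in opposite directions, so the effect on Y is ambiguous.

Price level: falls; output: ambiguous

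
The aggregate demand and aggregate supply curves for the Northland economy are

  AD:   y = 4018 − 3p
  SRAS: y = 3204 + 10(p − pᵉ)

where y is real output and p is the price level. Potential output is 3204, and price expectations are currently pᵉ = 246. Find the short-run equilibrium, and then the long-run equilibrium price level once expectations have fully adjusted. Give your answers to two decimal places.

Short run: p = 251.85, y = 3262.46. Long run: p = 271.33.

Short run: with pᵉ = 246, SRAS is y = 744 + 10p. Setting AD = SRAS gives 3274 = 13p, so p = 251.85 and y = 4018 − 3p = 3262.46.
Output 3262.46 is above potential 3204, so over time expected prices rise and SRAS shifts left until y returns to 3204.
Long run: y = 3204 on the AD curve gives 3204 = 4018 − 3p, so p = 271.33.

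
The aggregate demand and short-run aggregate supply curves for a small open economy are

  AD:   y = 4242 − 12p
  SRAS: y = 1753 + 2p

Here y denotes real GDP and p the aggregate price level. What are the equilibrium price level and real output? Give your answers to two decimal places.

p = 177.79, y = 2108.57

Set AD = SRAS: 4242 − 12p = 1753 + 2p, so 2489 = 14p and p = 177.79.
Substituting into AD, y = 4242 − 12p = 2108.57.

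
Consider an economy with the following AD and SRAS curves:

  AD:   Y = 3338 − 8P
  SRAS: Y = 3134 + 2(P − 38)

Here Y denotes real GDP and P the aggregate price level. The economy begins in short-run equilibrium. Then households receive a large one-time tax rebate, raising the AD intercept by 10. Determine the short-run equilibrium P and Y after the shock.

P = 29, Y = 3116

This is a positive demand shock: AD shifts right.
New AD: Y = 3348 − 8P.
SRAS can be written Y = 3058 + 2P.
Set AD = SRAS: 3348 − 8P = 3058 + 2P, so 290 = 10P and P = 29.
Y = 3348 − 8·29 = 3116.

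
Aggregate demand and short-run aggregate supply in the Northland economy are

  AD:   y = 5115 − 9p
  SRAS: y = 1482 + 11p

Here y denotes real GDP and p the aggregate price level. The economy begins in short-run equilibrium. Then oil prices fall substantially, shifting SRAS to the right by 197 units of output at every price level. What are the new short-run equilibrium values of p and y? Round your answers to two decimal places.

p = 171.80, y = 3568.80

This is a positive supply shock: SRAS shifts right.
New SRAS: y = 1679 + 11p.
Set AD = SRAS: 5115 − 9p = 1679 + 11p, so 3436 = 20p and p = 171.80.
Substituting into AD, y = 3568.80.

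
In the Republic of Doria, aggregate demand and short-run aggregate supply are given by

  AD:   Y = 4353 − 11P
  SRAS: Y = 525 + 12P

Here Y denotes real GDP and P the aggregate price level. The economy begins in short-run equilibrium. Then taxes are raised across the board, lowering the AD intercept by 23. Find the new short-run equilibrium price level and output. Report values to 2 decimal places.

This is a negative demand shock: AD shifts left.
New AD: Y = 4330 − 11P.
Set AD = SRAS: 4330 − 11P = 525 + 12P, so 3805 = 23P and P = 165.43.
Substituting into AD, Y = 2510.22.

P = 165.43, Y = 2510.22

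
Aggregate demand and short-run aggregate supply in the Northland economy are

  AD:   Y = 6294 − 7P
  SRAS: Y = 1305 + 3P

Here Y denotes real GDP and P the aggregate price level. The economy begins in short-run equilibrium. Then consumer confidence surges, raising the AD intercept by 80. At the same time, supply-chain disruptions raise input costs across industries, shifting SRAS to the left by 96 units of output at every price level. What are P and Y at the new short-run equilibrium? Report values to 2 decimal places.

After both shocks: AD is Y = 6374 − 7P and SRAS is Y = 1209 + 3P.
Setting them equal: 5165 = 10P, so P = 516.50.
Substituting into AD, Y = 2758.50.

P = 516.50, Y = 2758.50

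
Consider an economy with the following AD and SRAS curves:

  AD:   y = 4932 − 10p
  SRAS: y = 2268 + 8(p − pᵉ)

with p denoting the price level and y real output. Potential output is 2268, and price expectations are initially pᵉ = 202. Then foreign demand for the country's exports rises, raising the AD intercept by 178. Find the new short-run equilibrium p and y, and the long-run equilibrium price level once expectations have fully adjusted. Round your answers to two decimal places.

Short run: p = 247.67, y = 2633.33. Long run: p = 284.20.

AD shifts right: new AD is y = 5110 − 10p. With pᵉ = 202, SRAS is y = 652 + 8p.
Short run: 5110 − 10p = 652 + 8p gives 4458 = 18p, so p = 247.67 and y = 5110 − 10p = 2633.33.
y = 2633.33 is above potential 2268; expectations adjust and SRAS shifts left until y = 2268.
Long run: on the new AD curve, 2268 = 5110 − 10p gives p = 284.20.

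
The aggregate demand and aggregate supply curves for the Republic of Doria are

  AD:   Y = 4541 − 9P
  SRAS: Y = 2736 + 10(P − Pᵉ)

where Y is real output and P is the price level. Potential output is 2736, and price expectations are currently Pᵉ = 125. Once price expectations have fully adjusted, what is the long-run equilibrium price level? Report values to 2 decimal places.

Long-run P = 200.56

Short run: with Pᵉ = 125, SRAS is Y = 1486 + 10P. Setting AD = SRAS gives 3055 = 19P, so P = 160.79 and Y = 4541 − 9P = 3093.89.
Output 3093.89 is above potential 2736, so over time expected prices rise and SRAS shifts left until Y returns to 2736.
Long run: Y = 2736 on the AD curve gives 2736 = 4541 − 9P, so P = 200.56.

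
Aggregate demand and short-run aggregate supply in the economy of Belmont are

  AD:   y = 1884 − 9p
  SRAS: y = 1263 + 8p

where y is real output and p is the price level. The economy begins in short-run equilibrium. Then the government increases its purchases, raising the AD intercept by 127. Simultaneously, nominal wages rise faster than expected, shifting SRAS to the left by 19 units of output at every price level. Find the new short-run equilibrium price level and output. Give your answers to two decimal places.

After both shocks: AD is y = 2011 − 9p and SRAS is y = 1244 + 8p.
Setting them equal: 767 = 17p, so p = 45.12.
Substituting into AD, y = 1604.94.

p = 45.12, y = 1604.94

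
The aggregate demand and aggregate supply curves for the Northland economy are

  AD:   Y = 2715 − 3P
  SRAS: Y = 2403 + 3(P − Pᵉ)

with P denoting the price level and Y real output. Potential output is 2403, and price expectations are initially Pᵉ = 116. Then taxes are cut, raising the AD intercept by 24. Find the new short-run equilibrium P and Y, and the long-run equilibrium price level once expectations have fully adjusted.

Short run: P = 114, Y = 2397. Long run: P = 112.

AD shifts right: new AD is Y = 2739 − 3P. With Pᵉ = 116, SRAS is Y = 2055 + 3P.
Short run: 2739 − 3P = 2055 + 3P gives 684 = 6P, so P = 114 and Y = 2739 − 3·114 = 2397.
Y = 2397 is below potential 2403; expectations adjust and SRAS shifts right until Y = 2403.
Long run: on the new AD curve, 2403 = 2739 − 3P gives P = 112.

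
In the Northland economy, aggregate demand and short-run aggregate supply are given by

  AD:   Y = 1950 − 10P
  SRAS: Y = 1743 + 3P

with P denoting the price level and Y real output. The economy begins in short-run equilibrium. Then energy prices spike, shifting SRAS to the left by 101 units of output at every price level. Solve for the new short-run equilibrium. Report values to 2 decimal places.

P = 23.69, Y = 1713.08

This is a negative supply shock: SRAS shifts left.
New SRAS: Y = 1642 + 3P.
Set AD = SRAS: 1950 − 10P = 1642 + 3P, so 308 = 13P and P = 23.69.
Substituting into AD, Y = 1713.08.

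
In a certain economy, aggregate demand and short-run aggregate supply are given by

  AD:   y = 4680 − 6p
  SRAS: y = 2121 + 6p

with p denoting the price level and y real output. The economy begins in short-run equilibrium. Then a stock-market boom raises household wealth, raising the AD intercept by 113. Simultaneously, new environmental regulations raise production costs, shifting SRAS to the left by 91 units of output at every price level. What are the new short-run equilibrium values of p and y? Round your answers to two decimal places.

p = 230.25, y = 3411.50

After both shocks: AD is y = 4793 − 6p and SRAS is y = 2030 + 6p.
Setting them equal: 2763 = 12p, so p = 230.25.
Substituting into AD, y = 3411.50.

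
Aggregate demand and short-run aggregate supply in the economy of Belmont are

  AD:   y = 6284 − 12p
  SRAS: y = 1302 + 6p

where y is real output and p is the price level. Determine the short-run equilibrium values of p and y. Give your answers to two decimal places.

Set AD = SRAS: 6284 − 12p = 1302 + 6p, so 4982 = 18p and p = 276.78.
Substituting into AD, y = 6284 − 12p = 2962.67.

p = 276.78, y = 2962.67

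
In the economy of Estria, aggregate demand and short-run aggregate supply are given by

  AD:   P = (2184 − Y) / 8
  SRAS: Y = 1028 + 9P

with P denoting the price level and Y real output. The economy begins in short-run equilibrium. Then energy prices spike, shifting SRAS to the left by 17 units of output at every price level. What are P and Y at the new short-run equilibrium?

This is a negative supply shock: SRAS shifts left.
New SRAS: Y = 1011 + 9P.
Set AD = SRAS: 2184 − 8P = 1011 + 9P, so 1173 = 17P and P = 69.
Y = 2184 − 8·69 = 1632.

P = 69, Y = 1632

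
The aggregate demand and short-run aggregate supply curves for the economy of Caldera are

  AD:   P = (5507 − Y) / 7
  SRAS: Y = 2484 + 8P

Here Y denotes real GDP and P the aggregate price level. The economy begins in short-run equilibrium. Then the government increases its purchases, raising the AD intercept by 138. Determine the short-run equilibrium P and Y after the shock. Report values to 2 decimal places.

P = 210.73, Y = 4169.87

This is a positive demand shock: AD shifts right.
New AD: Y = 5645 − 7P.
Set AD = SRAS: 5645 − 7P = 2484 + 8P, so 3161 = 15P and P = 210.73.
Substituting into AD, Y = 4169.87.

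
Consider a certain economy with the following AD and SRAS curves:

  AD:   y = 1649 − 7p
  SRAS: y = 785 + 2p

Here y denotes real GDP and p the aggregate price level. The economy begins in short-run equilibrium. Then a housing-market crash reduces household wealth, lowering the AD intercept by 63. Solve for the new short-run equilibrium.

This is a negative demand shock: AD shifts left.
New AD: y = 1586 − 7p.
Set AD = SRAS: 1586 − 7p = 785 + 2p, so 801 = 9p and p = 89.
y = 1586 − 7·89 = 963.

p = 89, y = 963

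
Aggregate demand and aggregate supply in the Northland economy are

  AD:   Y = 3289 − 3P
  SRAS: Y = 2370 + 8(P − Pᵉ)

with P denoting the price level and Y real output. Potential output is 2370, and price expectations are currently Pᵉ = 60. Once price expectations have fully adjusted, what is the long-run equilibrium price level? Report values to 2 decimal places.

Long-run P = 306.33

Short run: with Pᵉ = 60, SRAS is Y = 1890 + 8P. Setting AD = SRAS gives 1399 = 11P, so P = 127.18 and Y = 3289 − 3P = 2907.45.
Output 2907.45 is above potential 2370, so over time expected prices rise and SRAS shifts left until Y returns to 2370.
Long run: Y = 2370 on the AD curve gives 2370 = 3289 − 3P, so P = 306.33.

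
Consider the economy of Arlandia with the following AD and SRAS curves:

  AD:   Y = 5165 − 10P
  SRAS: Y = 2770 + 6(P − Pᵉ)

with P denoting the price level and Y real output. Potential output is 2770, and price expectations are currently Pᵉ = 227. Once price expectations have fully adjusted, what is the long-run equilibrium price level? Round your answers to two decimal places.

Long-run P = 239.50

Short run: with Pᵉ = 227, SRAS is Y = 1408 + 6P. Setting AD = SRAS gives 3757 = 16P, so P = 234.81 and Y = 5165 − 10P = 2816.88.
Output 2816.88 is above potential 2770, so over time expected prices rise and SRAS shifts left until Y returns to 2770.
Long run: Y = 2770 on the AD curve gives 2770 = 5165 − 10P, so P = 239.50.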